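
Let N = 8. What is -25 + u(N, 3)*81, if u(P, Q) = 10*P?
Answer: 6455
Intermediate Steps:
-25 + u(N, 3)*81 = -25 + (10*8)*81 = -25 + 80*81 = -25 + 6480 = 6455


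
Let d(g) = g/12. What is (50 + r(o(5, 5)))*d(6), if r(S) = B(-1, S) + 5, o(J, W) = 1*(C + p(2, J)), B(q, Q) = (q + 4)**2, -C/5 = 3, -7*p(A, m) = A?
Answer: 32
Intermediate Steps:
p(A, m) = -A/7
C = -15 (C = -5*3 = -15)
d(g) = g/12 (d(g) = g*(1/12) = g/12)
B(q, Q) = (4 + q)**2
o(J, W) = -107/7 (o(J, W) = 1*(-15 - 1/7*2) = 1*(-15 - 2/7) = 1*(-107/7) = -107/7)
r(S) = 14 (r(S) = (4 - 1)**2 + 5 = 3**2 + 5 = 9 + 5 = 14)
(50 + r(o(5, 5)))*d(6) = (50 + 14)*((1/12)*6) = 64*(1/2) = 32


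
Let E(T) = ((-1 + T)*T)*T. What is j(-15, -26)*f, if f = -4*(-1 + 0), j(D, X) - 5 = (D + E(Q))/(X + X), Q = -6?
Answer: 527/13 ≈ 40.538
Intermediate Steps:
E(T) = T²*(-1 + T) (E(T) = (T*(-1 + T))*T = T²*(-1 + T))
j(D, X) = 5 + (-252 + D)/(2*X) (j(D, X) = 5 + (D + (-6)²*(-1 - 6))/(X + X) = 5 + (D + 36*(-7))/((2*X)) = 5 + (D - 252)*(1/(2*X)) = 5 + (-252 + D)*(1/(2*X)) = 5 + (-252 + D)/(2*X))
f = 4 (f = -4*(-1) = 4)
j(-15, -26)*f = ((½)*(-252 - 15 + 10*(-26))/(-26))*4 = ((½)*(-1/26)*(-252 - 15 - 260))*4 = ((½)*(-1/26)*(-527))*4 = (527/52)*4 = 527/13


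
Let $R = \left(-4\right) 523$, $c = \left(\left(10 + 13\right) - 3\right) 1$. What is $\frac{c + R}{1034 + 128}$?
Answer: $- \frac{148}{83} \approx -1.7831$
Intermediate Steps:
$c = 20$ ($c = \left(23 - 3\right) 1 = 20 \cdot 1 = 20$)
$R = -2092$
$\frac{c + R}{1034 + 128} = \frac{20 - 2092}{1034 + 128} = - \frac{2072}{1162} = \left(-2072\right) \frac{1}{1162} = - \frac{148}{83}$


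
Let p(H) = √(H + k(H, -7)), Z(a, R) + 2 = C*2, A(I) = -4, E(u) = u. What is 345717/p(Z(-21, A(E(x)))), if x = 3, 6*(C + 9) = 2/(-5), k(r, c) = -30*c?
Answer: 345717*√2670/712 ≈ 25090.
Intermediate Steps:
C = -136/15 (C = -9 + (2/(-5))/6 = -9 + (2*(-⅕))/6 = -9 + (⅙)*(-⅖) = -9 - 1/15 = -136/15 ≈ -9.0667)
Z(a, R) = -302/15 (Z(a, R) = -2 - 136/15*2 = -2 - 272/15 = -302/15)
p(H) = √(210 + H) (p(H) = √(H - 30*(-7)) = √(H + 210) = √(210 + H))
345717/p(Z(-21, A(E(x)))) = 345717/(√(210 - 302/15)) = 345717/(√(2848/15)) = 345717/((4*√2670/15)) = 345717*(√2670/712) = 345717*√2670/712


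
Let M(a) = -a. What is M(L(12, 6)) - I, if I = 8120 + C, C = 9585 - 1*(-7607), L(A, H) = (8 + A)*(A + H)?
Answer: -25672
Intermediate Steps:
C = 17192 (C = 9585 + 7607 = 17192)
I = 25312 (I = 8120 + 17192 = 25312)
M(L(12, 6)) - I = -(12**2 + 8*12 + 8*6 + 12*6) - 1*25312 = -(144 + 96 + 48 + 72) - 25312 = -1*360 - 25312 = -360 - 25312 = -25672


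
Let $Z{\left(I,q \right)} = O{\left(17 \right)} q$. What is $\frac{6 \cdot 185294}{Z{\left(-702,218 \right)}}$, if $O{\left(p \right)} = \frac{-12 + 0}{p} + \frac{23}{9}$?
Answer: $\frac{85049946}{30847} \approx 2757.2$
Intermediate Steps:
$O{\left(p \right)} = \frac{23}{9} - \frac{12}{p}$ ($O{\left(p \right)} = - \frac{12}{p} + 23 \cdot \frac{1}{9} = - \frac{12}{p} + \frac{23}{9} = \frac{23}{9} - \frac{12}{p}$)
$Z{\left(I,q \right)} = \frac{283 q}{153}$ ($Z{\left(I,q \right)} = \left(\frac{23}{9} - \frac{12}{17}\right) q = \frac{283 q}{153}$)
$\frac{6 \cdot 185294}{Z{\left(-702,218 \right)}} = \frac{6 \cdot 185294}{\frac{283}{153} \cdot 218} = \frac{1111764}{\frac{61694}{153}} = 1111764 \cdot \frac{153}{61694} = \frac{85049946}{30847}$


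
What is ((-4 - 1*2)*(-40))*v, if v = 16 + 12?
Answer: 6720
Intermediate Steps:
v = 28
((-4 - 1*2)*(-40))*v = ((-4 - 1*2)*(-40))*28 = ((-4 - 2)*(-40))*28 = -6*(-40)*28 = 240*28 = 6720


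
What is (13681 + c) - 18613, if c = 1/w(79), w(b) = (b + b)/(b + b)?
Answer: -4931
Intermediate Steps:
w(b) = 1 (w(b) = (2*b)/((2*b)) = (2*b)*(1/(2*b)) = 1)
c = 1 (c = 1/1 = 1)
(13681 + c) - 18613 = (13681 + 1) - 18613 = 13682 - 18613 = -4931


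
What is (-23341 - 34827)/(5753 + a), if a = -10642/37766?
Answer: -549193172/54314289 ≈ -10.111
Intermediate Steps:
a = -5321/18883 (a = -10642*1/37766 = -5321/18883 ≈ -0.28179)
(-23341 - 34827)/(5753 + a) = (-23341 - 34827)/(5753 - 5321/18883) = -58168/108628578/18883 = -58168*18883/108628578 = -549193172/54314289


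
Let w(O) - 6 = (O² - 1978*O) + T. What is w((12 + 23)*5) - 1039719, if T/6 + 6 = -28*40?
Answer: -1361994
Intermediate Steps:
T = -6756 (T = -36 + 6*(-28*40) = -36 + 6*(-1120) = -36 - 6720 = -6756)
w(O) = -6750 + O² - 1978*O (w(O) = 6 + ((O² - 1978*O) - 6756) = 6 + (-6756 + O² - 1978*O) = -6750 + O² - 1978*O)
w((12 + 23)*5) - 1039719 = (-6750 + ((12 + 23)*5)² - 1978*(12 + 23)*5) - 1039719 = (-6750 + (35*5)² - 69230*5) - 1039719 = (-6750 + 175² - 1978*175) - 1039719 = (-6750 + 30625 - 346150) - 1039719 = -322275 - 1039719 = -1361994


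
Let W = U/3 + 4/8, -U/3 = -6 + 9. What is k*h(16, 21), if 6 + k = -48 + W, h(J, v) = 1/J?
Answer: -113/32 ≈ -3.5313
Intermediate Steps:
U = -9 (U = -3*(-6 + 9) = -3*3 = -9)
W = -5/2 (W = -9/3 + 4/8 = -9*⅓ + 4*(⅛) = -3 + ½ = -5/2 ≈ -2.5000)
k = -113/2 (k = -6 + (-48 - 5/2) = -6 - 101/2 = -113/2 ≈ -56.500)
k*h(16, 21) = -113/2/16 = -113/2*1/16 = -113/32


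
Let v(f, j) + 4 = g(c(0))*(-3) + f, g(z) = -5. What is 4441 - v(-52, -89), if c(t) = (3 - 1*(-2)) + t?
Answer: 4482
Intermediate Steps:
c(t) = 5 + t (c(t) = (3 + 2) + t = 5 + t)
v(f, j) = 11 + f (v(f, j) = -4 + (-5*(-3) + f) = -4 + (15 + f) = 11 + f)
4441 - v(-52, -89) = 4441 - (11 - 52) = 4441 - 1*(-41) = 4441 + 41 = 4482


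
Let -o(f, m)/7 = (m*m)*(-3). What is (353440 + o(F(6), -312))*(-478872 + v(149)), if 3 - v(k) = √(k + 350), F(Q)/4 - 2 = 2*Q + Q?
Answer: -1148166962016 - 2397664*√499 ≈ -1.1482e+12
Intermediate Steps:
F(Q) = 8 + 12*Q (F(Q) = 8 + 4*(2*Q + Q) = 8 + 4*(3*Q) = 8 + 12*Q)
o(f, m) = 21*m² (o(f, m) = -7*m*m*(-3) = -7*m²*(-3) = -(-21)*m² = 21*m²)
v(k) = 3 - √(350 + k) (v(k) = 3 - √(k + 350) = 3 - √(350 + k))
(353440 + o(F(6), -312))*(-478872 + v(149)) = (353440 + 21*(-312)²)*(-478872 + (3 - √(350 + 149))) = (353440 + 21*97344)*(-478872 + (3 - √499)) = (353440 + 2044224)*(-478869 - √499) = 2397664*(-478869 - √499) = -1148166962016 - 2397664*√499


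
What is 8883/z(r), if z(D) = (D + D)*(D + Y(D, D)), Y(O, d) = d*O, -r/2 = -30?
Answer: 987/48800 ≈ 0.020225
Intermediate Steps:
r = 60 (r = -2*(-30) = 60)
Y(O, d) = O*d
z(D) = 2*D*(D + D**2) (z(D) = (D + D)*(D + D*D) = (2*D)*(D + D**2) = 2*D*(D + D**2))
8883/z(r) = 8883/((2*60**2*(1 + 60))) = 8883/((2*3600*61)) = 8883/439200 = 8883*(1/439200) = 987/48800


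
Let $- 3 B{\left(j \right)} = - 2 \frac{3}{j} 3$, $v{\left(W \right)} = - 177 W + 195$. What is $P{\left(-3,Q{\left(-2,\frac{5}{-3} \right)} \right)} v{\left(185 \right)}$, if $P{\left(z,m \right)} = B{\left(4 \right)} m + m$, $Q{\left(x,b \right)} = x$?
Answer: $162750$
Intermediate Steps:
$v{\left(W \right)} = 195 - 177 W$
$B{\left(j \right)} = \frac{6}{j}$ ($B{\left(j \right)} = - \frac{- 2 \frac{3}{j} 3}{3} = - \frac{- \frac{6}{j} 3}{3} = - \frac{\left(-18\right) \frac{1}{j}}{3} = \frac{6}{j}$)
$P{\left(z,m \right)} = \frac{5 m}{2}$ ($P{\left(z,m \right)} = \frac{6}{4} m + m = 6 \cdot \frac{1}{4} m + m = \frac{3 m}{2} + m = \frac{5 m}{2}$)
$P{\left(-3,Q{\left(-2,\frac{5}{-3} \right)} \right)} v{\left(185 \right)} = \frac{5}{2} \left(-2\right) \left(195 - 32745\right) = - 5 \left(195 - 32745\right) = \left(-5\right) \left(-32550\right) = 162750$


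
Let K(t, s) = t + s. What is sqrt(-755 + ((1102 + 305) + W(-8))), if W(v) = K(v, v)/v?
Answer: sqrt(654) ≈ 25.573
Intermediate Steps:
K(t, s) = s + t
W(v) = 2 (W(v) = (v + v)/v = (2*v)/v = 2)
sqrt(-755 + ((1102 + 305) + W(-8))) = sqrt(-755 + ((1102 + 305) + 2)) = sqrt(-755 + (1407 + 2)) = sqrt(-755 + 1409) = sqrt(654)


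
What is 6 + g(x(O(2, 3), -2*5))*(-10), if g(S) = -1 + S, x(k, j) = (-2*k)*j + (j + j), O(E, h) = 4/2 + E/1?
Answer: -584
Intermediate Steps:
O(E, h) = 2 + E (O(E, h) = 4*(½) + E*1 = 2 + E)
x(k, j) = 2*j - 2*j*k (x(k, j) = -2*j*k + 2*j = 2*j - 2*j*k)
6 + g(x(O(2, 3), -2*5))*(-10) = 6 + (-1 + 2*(-2*5)*(1 - (2 + 2)))*(-10) = 6 + (-1 + 2*(-10)*(1 - 1*4))*(-10) = 6 + (-1 + 2*(-10)*(1 - 4))*(-10) = 6 + (-1 + 2*(-10)*(-3))*(-10) = 6 + (-1 + 60)*(-10) = 6 + 59*(-10) = 6 - 590 = -584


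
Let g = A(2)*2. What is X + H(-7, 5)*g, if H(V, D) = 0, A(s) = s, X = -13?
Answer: -13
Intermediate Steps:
g = 4 (g = 2*2 = 4)
X + H(-7, 5)*g = -13 + 0*4 = -13 + 0 = -13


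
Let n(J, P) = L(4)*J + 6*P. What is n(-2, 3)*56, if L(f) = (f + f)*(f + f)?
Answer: -6160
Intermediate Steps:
L(f) = 4*f² (L(f) = (2*f)*(2*f) = 4*f²)
n(J, P) = 6*P + 64*J (n(J, P) = (4*4²)*J + 6*P = (4*16)*J + 6*P = 64*J + 6*P = 6*P + 64*J)
n(-2, 3)*56 = (6*3 + 64*(-2))*56 = (18 - 128)*56 = -110*56 = -6160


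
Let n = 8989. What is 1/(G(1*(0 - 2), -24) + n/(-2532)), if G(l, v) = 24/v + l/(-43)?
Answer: -108876/490339 ≈ -0.22204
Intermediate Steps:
G(l, v) = 24/v - l/43 (G(l, v) = 24/v + l*(-1/43) = 24/v - l/43)
1/(G(1*(0 - 2), -24) + n/(-2532)) = 1/((24/(-24) - (0 - 2)/43) + 8989/(-2532)) = 1/((24*(-1/24) - (-2)/43) + 8989*(-1/2532)) = 1/((-1 - 1/43*(-2)) - 8989/2532) = 1/((-1 + 2/43) - 8989/2532) = 1/(-41/43 - 8989/2532) = 1/(-490339/108876) = -108876/490339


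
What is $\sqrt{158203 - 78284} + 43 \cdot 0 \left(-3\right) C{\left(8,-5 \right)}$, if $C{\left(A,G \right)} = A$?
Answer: $7 \sqrt{1631} \approx 282.7$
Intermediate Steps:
$\sqrt{158203 - 78284} + 43 \cdot 0 \left(-3\right) C{\left(8,-5 \right)} = \sqrt{158203 - 78284} + 43 \cdot 0 \left(-3\right) 8 = \sqrt{79919} + 43 \cdot 0 \cdot 8 = 7 \sqrt{1631} + 0 \cdot 8 = 7 \sqrt{1631} + 0 = 7 \sqrt{1631}$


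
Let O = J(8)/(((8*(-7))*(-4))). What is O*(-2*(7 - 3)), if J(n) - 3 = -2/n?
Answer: -11/112 ≈ -0.098214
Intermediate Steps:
J(n) = 3 - 2/n
O = 11/896 (O = (3 - 2/8)/(((8*(-7))*(-4))) = (3 - 2*⅛)/((-56*(-4))) = (3 - ¼)/224 = (11/4)*(1/224) = 11/896 ≈ 0.012277)
O*(-2*(7 - 3)) = 11*(-2*(7 - 3))/896 = 11*(-2*4)/896 = (11/896)*(-8) = -11/112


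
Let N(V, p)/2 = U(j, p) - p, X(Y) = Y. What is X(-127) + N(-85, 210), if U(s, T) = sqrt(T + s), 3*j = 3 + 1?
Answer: -547 + 2*sqrt(1902)/3 ≈ -517.93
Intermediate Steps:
j = 4/3 (j = (3 + 1)/3 = (1/3)*4 = 4/3 ≈ 1.3333)
N(V, p) = -2*p + 2*sqrt(4/3 + p) (N(V, p) = 2*(sqrt(p + 4/3) - p) = 2*(sqrt(4/3 + p) - p) = -2*p + 2*sqrt(4/3 + p))
X(-127) + N(-85, 210) = -127 + (-2*210 + 2*sqrt(12 + 9*210)/3) = -127 + (-420 + 2*sqrt(12 + 1890)/3) = -127 + (-420 + 2*sqrt(1902)/3) = -547 + 2*sqrt(1902)/3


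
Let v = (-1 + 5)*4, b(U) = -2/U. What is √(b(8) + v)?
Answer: 3*√7/2 ≈ 3.9686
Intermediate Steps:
v = 16 (v = 4*4 = 16)
√(b(8) + v) = √(-2/8 + 16) = √(-2*⅛ + 16) = √(-¼ + 16) = √(63/4) = 3*√7/2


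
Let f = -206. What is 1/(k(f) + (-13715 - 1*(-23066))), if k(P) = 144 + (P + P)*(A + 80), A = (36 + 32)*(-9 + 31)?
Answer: -1/639817 ≈ -1.5629e-6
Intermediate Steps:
A = 1496 (A = 68*22 = 1496)
k(P) = 144 + 3152*P (k(P) = 144 + (P + P)*(1496 + 80) = 144 + (2*P)*1576 = 144 + 3152*P)
1/(k(f) + (-13715 - 1*(-23066))) = 1/((144 + 3152*(-206)) + (-13715 - 1*(-23066))) = 1/((144 - 649312) + (-13715 + 23066)) = 1/(-649168 + 9351) = 1/(-639817) = -1/639817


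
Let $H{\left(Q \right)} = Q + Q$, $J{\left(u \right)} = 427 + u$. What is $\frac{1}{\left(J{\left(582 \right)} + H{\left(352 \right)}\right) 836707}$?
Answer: $\frac{1}{1433279091} \approx 6.977 \cdot 10^{-10}$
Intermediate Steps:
$H{\left(Q \right)} = 2 Q$
$\frac{1}{\left(J{\left(582 \right)} + H{\left(352 \right)}\right) 836707} = \frac{1}{\left(\left(427 + 582\right) + 2 \cdot 352\right) 836707} = \frac{1}{1009 + 704} \cdot \frac{1}{836707} = \frac{1}{1713} \cdot \frac{1}{836707} = \frac{1}{1433279091}$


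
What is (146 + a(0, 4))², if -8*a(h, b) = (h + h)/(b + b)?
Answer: 21316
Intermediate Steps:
a(h, b) = -h/(8*b) (a(h, b) = -(h + h)/(8*(b + b)) = -2*h/(8*(2*b)) = -2*h*1/(2*b)/8 = -h/(8*b))
(146 + a(0, 4))² = (146 - ⅛*0/4)² = (146 - ⅛*0*¼)² = (146 + 0)² = 146² = 21316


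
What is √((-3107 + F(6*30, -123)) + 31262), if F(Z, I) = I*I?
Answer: 2*√10821 ≈ 208.05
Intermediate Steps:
F(Z, I) = I²
√((-3107 + F(6*30, -123)) + 31262) = √((-3107 + (-123)²) + 31262) = √((-3107 + 15129) + 31262) = √(12022 + 31262) = √43284 = 2*√10821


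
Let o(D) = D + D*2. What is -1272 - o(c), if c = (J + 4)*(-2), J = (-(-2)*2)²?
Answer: -1152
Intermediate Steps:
J = 16 (J = (-1*(-4))² = 4² = 16)
c = -40 (c = (16 + 4)*(-2) = 20*(-2) = -40)
o(D) = 3*D (o(D) = D + 2*D = 3*D)
-1272 - o(c) = -1272 - 3*(-40) = -1272 - 1*(-120) = -1272 + 120 = -1152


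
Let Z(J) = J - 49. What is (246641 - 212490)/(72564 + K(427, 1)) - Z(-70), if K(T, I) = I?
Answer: 8669386/72565 ≈ 119.47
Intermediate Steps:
Z(J) = -49 + J
(246641 - 212490)/(72564 + K(427, 1)) - Z(-70) = (246641 - 212490)/(72564 + 1) - (-49 - 70) = 34151/72565 - 1*(-119) = 34151*(1/72565) + 119 = 34151/72565 + 119 = 8669386/72565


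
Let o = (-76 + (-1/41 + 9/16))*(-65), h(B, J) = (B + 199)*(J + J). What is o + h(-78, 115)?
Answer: 21474175/656 ≈ 32735.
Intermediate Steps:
h(B, J) = 2*J*(199 + B) (h(B, J) = (199 + B)*(2*J) = 2*J*(199 + B))
o = 3217695/656 (o = (-76 + (-1*1/41 + 9*(1/16)))*(-65) = (-76 + (-1/41 + 9/16))*(-65) = (-76 + 353/656)*(-65) = -49503/656*(-65) = 3217695/656 ≈ 4905.0)
o + h(-78, 115) = 3217695/656 + 2*115*(199 - 78) = 3217695/656 + 2*115*121 = 3217695/656 + 27830 = 21474175/656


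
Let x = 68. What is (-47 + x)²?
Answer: 441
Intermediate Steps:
(-47 + x)² = (-47 + 68)² = 21² = 441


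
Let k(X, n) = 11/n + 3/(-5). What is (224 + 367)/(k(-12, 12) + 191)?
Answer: 35460/11479 ≈ 3.0891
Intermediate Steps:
k(X, n) = -3/5 + 11/n (k(X, n) = 11/n + 3*(-1/5) = 11/n - 3/5 = -3/5 + 11/n)
(224 + 367)/(k(-12, 12) + 191) = (224 + 367)/((-3/5 + 11/12) + 191) = 591/((-3/5 + 11*(1/12)) + 191) = 591/((-3/5 + 11/12) + 191) = 591/(19/60 + 191) = 591/(11479/60) = 591*(60/11479) = 35460/11479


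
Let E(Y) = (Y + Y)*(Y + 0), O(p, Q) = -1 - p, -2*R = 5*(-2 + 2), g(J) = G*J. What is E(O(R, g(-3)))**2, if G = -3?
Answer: 4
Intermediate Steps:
g(J) = -3*J
R = 0 (R = -5*(-2 + 2)/2 = -5*0/2 = -1/2*0 = 0)
E(Y) = 2*Y**2 (E(Y) = (2*Y)*Y = 2*Y**2)
E(O(R, g(-3)))**2 = (2*(-1 - 1*0)**2)**2 = (2*(-1 + 0)**2)**2 = (2*(-1)**2)**2 = (2*1)**2 = 2**2 = 4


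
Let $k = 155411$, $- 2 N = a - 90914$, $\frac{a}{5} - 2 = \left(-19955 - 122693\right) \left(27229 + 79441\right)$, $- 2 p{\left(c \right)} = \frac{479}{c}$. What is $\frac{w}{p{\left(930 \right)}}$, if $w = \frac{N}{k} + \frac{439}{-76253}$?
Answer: $- \frac{5395334538546356220}{5676415836857} \approx -9.5048 \cdot 10^{5}$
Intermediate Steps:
$p{\left(c \right)} = - \frac{479}{2 c}$ ($p{\left(c \right)} = - \frac{479 \frac{1}{c}}{2} = - \frac{479}{2 c}$)
$a = -76081310790$ ($a = 10 + 5 \left(-19955 - 122693\right) \left(27229 + 79441\right) = 10 + 5 \left(\left(-142648\right) 106670\right) = 10 + 5 \left(-15216262160\right) = 10 - 76081310800 = -76081310790$)
$N = 38040700852$ ($N = - \frac{-76081310790 - 90914}{2} = \left(- \frac{1}{2}\right) \left(-76081401704\right) = 38040700852$)
$w = \frac{2900717493842127}{11850554983}$ ($w = \frac{38040700852}{155411} + \frac{439}{-76253} = 38040700852 \cdot \frac{1}{155411} + 439 \left(- \frac{1}{76253}\right) = \frac{38040700852}{155411} - \frac{439}{76253} = \frac{2900717493842127}{11850554983} \approx 2.4477 \cdot 10^{5}$)
$\frac{w}{p{\left(930 \right)}} = \frac{2900717493842127}{11850554983 \left(- \frac{479}{2 \cdot 930}\right)} = \frac{2900717493842127}{11850554983 \left(\left(- \frac{479}{2}\right) \frac{1}{930}\right)} = \frac{2900717493842127}{11850554983 \left(- \frac{479}{1860}\right)} = \frac{2900717493842127}{11850554983} \left(- \frac{1860}{479}\right) = - \frac{5395334538546356220}{5676415836857}$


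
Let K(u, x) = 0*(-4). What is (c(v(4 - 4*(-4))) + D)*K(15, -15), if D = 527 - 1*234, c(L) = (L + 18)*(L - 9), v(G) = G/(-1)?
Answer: 0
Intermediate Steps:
v(G) = -G (v(G) = G*(-1) = -G)
K(u, x) = 0
c(L) = (-9 + L)*(18 + L) (c(L) = (18 + L)*(-9 + L) = (-9 + L)*(18 + L))
D = 293 (D = 527 - 234 = 293)
(c(v(4 - 4*(-4))) + D)*K(15, -15) = ((-162 + (-(4 - 4*(-4)))² + 9*(-(4 - 4*(-4)))) + 293)*0 = ((-162 + (-(4 + 16))² + 9*(-(4 + 16))) + 293)*0 = ((-162 + (-1*20)² + 9*(-1*20)) + 293)*0 = ((-162 + (-20)² + 9*(-20)) + 293)*0 = ((-162 + 400 - 180) + 293)*0 = (58 + 293)*0 = 351*0 = 0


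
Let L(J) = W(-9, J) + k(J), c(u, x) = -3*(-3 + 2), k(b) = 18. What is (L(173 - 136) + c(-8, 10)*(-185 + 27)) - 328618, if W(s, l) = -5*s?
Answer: -329029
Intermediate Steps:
c(u, x) = 3 (c(u, x) = -3*(-1) = 3)
L(J) = 63 (L(J) = -5*(-9) + 18 = 45 + 18 = 63)
(L(173 - 136) + c(-8, 10)*(-185 + 27)) - 328618 = (63 + 3*(-185 + 27)) - 328618 = (63 + 3*(-158)) - 328618 = (63 - 474) - 328618 = -411 - 328618 = -329029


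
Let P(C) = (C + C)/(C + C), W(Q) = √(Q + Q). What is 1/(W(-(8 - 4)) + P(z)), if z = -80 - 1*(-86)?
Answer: ⅑ - 2*I*√2/9 ≈ 0.11111 - 0.31427*I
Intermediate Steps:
W(Q) = √2*√Q (W(Q) = √(2*Q) = √2*√Q)
z = 6 (z = -80 + 86 = 6)
P(C) = 1 (P(C) = (2*C)/((2*C)) = (2*C)*(1/(2*C)) = 1)
1/(W(-(8 - 4)) + P(z)) = 1/(√2*√(-(8 - 4)) + 1) = 1/(√2*√(-1*4) + 1) = 1/(√2*√(-4) + 1) = 1/(√2*(2*I) + 1) = 1/(2*I*√2 + 1) = 1/(1 + 2*I*√2)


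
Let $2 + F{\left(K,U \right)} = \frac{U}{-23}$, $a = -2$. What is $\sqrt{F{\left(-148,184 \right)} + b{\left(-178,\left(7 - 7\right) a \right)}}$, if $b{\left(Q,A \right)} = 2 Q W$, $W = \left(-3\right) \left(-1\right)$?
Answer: $7 i \sqrt{22} \approx 32.833 i$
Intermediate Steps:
$F{\left(K,U \right)} = -2 - \frac{U}{23}$ ($F{\left(K,U \right)} = -2 + \frac{U}{-23} = -2 + U \left(- \frac{1}{23}\right) = -2 - \frac{U}{23}$)
$W = 3$
$b{\left(Q,A \right)} = 6 Q$ ($b{\left(Q,A \right)} = 2 Q 3 = 6 Q$)
$\sqrt{F{\left(-148,184 \right)} + b{\left(-178,\left(7 - 7\right) a \right)}} = \sqrt{\left(-2 - 8\right) + 6 \left(-178\right)} = \sqrt{\left(-2 - 8\right) - 1068} = \sqrt{-10 - 1068} = \sqrt{-1078} = 7 i \sqrt{22}$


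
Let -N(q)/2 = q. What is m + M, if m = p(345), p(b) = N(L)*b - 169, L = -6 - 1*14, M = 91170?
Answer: 104801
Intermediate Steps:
L = -20 (L = -6 - 14 = -20)
N(q) = -2*q
p(b) = -169 + 40*b (p(b) = (-2*(-20))*b - 169 = 40*b - 169 = -169 + 40*b)
m = 13631 (m = -169 + 40*345 = -169 + 13800 = 13631)
m + M = 13631 + 91170 = 104801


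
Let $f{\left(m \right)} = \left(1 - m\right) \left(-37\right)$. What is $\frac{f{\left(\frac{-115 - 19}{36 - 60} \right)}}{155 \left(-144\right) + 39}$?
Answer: $- \frac{2035}{267372} \approx -0.0076111$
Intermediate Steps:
$f{\left(m \right)} = -37 + 37 m$
$\frac{f{\left(\frac{-115 - 19}{36 - 60} \right)}}{155 \left(-144\right) + 39} = \frac{-37 + 37 \frac{-115 - 19}{36 - 60}}{155 \left(-144\right) + 39} = \frac{-37 + 37 \left(- \frac{134}{-24}\right)}{-22320 + 39} = \frac{-37 + 37 \left(\left(-134\right) \left(- \frac{1}{24}\right)\right)}{-22281} = \left(-37 + 37 \cdot \frac{67}{12}\right) \left(- \frac{1}{22281}\right) = \left(-37 + \frac{2479}{12}\right) \left(- \frac{1}{22281}\right) = \frac{2035}{12} \left(- \frac{1}{22281}\right) = - \frac{2035}{267372}$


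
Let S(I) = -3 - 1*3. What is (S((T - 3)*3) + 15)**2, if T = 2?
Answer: 81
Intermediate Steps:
S(I) = -6 (S(I) = -3 - 3 = -6)
(S((T - 3)*3) + 15)**2 = (-6 + 15)**2 = 9**2 = 81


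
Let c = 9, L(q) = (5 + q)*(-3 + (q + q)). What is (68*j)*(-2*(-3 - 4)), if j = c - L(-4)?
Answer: 19040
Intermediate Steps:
L(q) = (-3 + 2*q)*(5 + q) (L(q) = (5 + q)*(-3 + 2*q) = (-3 + 2*q)*(5 + q))
j = 20 (j = 9 - (-15 + 2*(-4)² + 7*(-4)) = 9 - (-15 + 2*16 - 28) = 9 - (-15 + 32 - 28) = 9 - 1*(-11) = 9 + 11 = 20)
(68*j)*(-2*(-3 - 4)) = (68*20)*(-2*(-3 - 4)) = 1360*(-2*(-7)) = 1360*14 = 19040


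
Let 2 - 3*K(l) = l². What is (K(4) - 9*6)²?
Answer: 30976/9 ≈ 3441.8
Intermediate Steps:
K(l) = ⅔ - l²/3
(K(4) - 9*6)² = ((⅔ - ⅓*4²) - 9*6)² = ((⅔ - ⅓*16) - 54)² = ((⅔ - 16/3) - 54)² = (-14/3 - 54)² = (-176/3)² = 30976/9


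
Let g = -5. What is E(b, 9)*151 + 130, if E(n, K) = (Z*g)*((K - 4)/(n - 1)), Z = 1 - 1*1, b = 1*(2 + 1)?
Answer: 130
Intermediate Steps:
b = 3 (b = 1*3 = 3)
Z = 0 (Z = 1 - 1 = 0)
E(n, K) = 0 (E(n, K) = (0*(-5))*((K - 4)/(n - 1)) = 0*((-4 + K)/(-1 + n)) = 0)
E(b, 9)*151 + 130 = 0*151 + 130 = 0 + 130 = 130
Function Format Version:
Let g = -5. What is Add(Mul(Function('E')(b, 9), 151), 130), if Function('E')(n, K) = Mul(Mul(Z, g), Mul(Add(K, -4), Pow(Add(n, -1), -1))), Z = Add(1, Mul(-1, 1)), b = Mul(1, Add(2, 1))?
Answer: 130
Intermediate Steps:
b = 3 (b = Mul(1, 3) = 3)
Z = 0 (Z = Add(1, -1) = 0)
Function('E')(n, K) = 0 (Function('E')(n, K) = Mul(Mul(0, -5), Mul(Add(K, -4), Pow(Add(n, -1), -1))) = Mul(0, Mul(Add(-4, K), Pow(Add(-1, n), -1))) = Mul(0, Mul(Pow(Add(-1, n), -1), Add(-4, K))) = 0)
Add(Mul(Function('E')(b, 9), 151), 130) = Add(Mul(0, 151), 130) = Add(0, 130) = 130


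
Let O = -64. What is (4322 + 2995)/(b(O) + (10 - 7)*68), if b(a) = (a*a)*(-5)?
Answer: -7317/20276 ≈ -0.36087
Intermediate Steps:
b(a) = -5*a² (b(a) = a²*(-5) = -5*a²)
(4322 + 2995)/(b(O) + (10 - 7)*68) = (4322 + 2995)/(-5*(-64)² + (10 - 7)*68) = 7317/(-5*4096 + 3*68) = 7317/(-20480 + 204) = 7317/(-20276) = 7317*(-1/20276) = -7317/20276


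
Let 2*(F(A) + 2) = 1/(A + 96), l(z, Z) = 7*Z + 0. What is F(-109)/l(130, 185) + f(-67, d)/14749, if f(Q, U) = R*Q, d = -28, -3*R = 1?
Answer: -12743/212828070 ≈ -5.9875e-5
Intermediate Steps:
R = -⅓ (R = -⅓*1 = -⅓ ≈ -0.33333)
l(z, Z) = 7*Z
f(Q, U) = -Q/3
F(A) = -2 + 1/(2*(96 + A)) (F(A) = -2 + 1/(2*(A + 96)) = -2 + 1/(2*(96 + A)))
F(-109)/l(130, 185) + f(-67, d)/14749 = ((-383 - 4*(-109))/(2*(96 - 109)))/((7*185)) - ⅓*(-67)/14749 = ((½)*(-383 + 436)/(-13))/1295 + (67/3)*(1/14749) = ((½)*(-1/13)*53)*(1/1295) + 67/44247 = -53/26*1/1295 + 67/44247 = -53/33670 + 67/44247 = -12743/212828070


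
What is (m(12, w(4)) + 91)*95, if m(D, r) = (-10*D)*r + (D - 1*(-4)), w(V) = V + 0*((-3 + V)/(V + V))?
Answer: -35435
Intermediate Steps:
w(V) = V (w(V) = V + 0*((-3 + V)/((2*V))) = V + 0*((-3 + V)*(1/(2*V))) = V + 0*((-3 + V)/(2*V)) = V + 0 = V)
m(D, r) = 4 + D - 10*D*r (m(D, r) = -10*D*r + (D + 4) = -10*D*r + (4 + D) = 4 + D - 10*D*r)
(m(12, w(4)) + 91)*95 = ((4 + 12 - 10*12*4) + 91)*95 = ((4 + 12 - 480) + 91)*95 = (-464 + 91)*95 = -373*95 = -35435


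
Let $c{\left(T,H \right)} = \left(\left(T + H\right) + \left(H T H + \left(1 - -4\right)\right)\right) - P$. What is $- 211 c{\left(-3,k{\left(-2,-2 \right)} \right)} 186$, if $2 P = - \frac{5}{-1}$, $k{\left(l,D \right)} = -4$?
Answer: $2060415$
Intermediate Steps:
$P = \frac{5}{2}$ ($P = \frac{\left(-5\right) \frac{1}{-1}}{2} = \frac{\left(-5\right) \left(-1\right)}{2} = \frac{1}{2} \cdot 5 = \frac{5}{2} \approx 2.5$)
$c{\left(T,H \right)} = \frac{5}{2} + H + T + T H^{2}$ ($c{\left(T,H \right)} = \left(\left(T + H\right) + \left(H T H + \left(1 - -4\right)\right)\right) - \frac{5}{2} = \left(\left(H + T\right) + \left(T H^{2} + \left(1 + 4\right)\right)\right) - \frac{5}{2} = \left(\left(H + T\right) + \left(T H^{2} + 5\right)\right) - \frac{5}{2} = \left(\left(H + T\right) + \left(5 + T H^{2}\right)\right) - \frac{5}{2} = \left(5 + H + T + T H^{2}\right) - \frac{5}{2} = \frac{5}{2} + H + T + T H^{2}$)
$- 211 c{\left(-3,k{\left(-2,-2 \right)} \right)} 186 = - 211 \left(\frac{5}{2} - 4 - 3 - 3 \left(-4\right)^{2}\right) 186 = - 211 \left(\frac{5}{2} - 4 - 3 - 48\right) 186 = \left(-211\right) \left(- \frac{105}{2}\right) 186 = \frac{22155}{2} \cdot 186 = 2060415$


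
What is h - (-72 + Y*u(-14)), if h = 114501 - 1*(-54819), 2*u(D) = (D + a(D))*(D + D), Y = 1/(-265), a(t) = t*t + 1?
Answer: 44886318/265 ≈ 1.6938e+5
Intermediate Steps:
a(t) = 1 + t² (a(t) = t² + 1 = 1 + t²)
Y = -1/265 ≈ -0.0037736
u(D) = D*(1 + D + D²) (u(D) = ((D + (1 + D²))*(D + D))/2 = ((1 + D + D²)*(2*D))/2 = (2*D*(1 + D + D²))/2 = D*(1 + D + D²))
h = 169320 (h = 114501 + 54819 = 169320)
h - (-72 + Y*u(-14)) = 169320 - (-72 - (-14)*(1 - 14 + (-14)²)/265) = 169320 - (-72 - (-14)*(1 - 14 + 196)/265) = 169320 - (-72 - (-14)*183/265) = 169320 - (-72 - 1/265*(-2562)) = 169320 - (-72 + 2562/265) = 169320 - 1*(-16518/265) = 169320 + 16518/265 = 44886318/265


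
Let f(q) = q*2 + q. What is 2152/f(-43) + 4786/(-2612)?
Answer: -3119209/168474 ≈ -18.514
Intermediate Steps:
f(q) = 3*q (f(q) = 2*q + q = 3*q)
2152/f(-43) + 4786/(-2612) = 2152/((3*(-43))) + 4786/(-2612) = 2152/(-129) + 4786*(-1/2612) = 2152*(-1/129) - 2393/1306 = -2152/129 - 2393/1306 = -3119209/168474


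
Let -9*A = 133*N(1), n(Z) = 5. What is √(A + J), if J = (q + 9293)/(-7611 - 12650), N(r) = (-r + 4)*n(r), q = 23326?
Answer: I*√824911743426/60783 ≈ 14.942*I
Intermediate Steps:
N(r) = 20 - 5*r (N(r) = (-r + 4)*5 = (4 - r)*5 = 20 - 5*r)
J = -32619/20261 (J = (23326 + 9293)/(-7611 - 12650) = 32619/(-20261) = 32619*(-1/20261) = -32619/20261 ≈ -1.6099)
A = -665/3 (A = -133*(20 - 5*1)/9 = -133*(20 - 5)/9 = -133*15/9 = -⅑*1995 = -665/3 ≈ -221.67)
√(A + J) = √(-665/3 - 32619/20261) = √(-13571422/60783) = I*√824911743426/60783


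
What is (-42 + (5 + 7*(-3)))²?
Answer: 3364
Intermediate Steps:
(-42 + (5 + 7*(-3)))² = (-42 + (5 - 21))² = (-42 - 16)² = (-58)² = 3364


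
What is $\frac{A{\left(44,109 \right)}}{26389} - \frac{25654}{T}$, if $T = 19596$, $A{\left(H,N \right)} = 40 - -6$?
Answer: $- \frac{338040995}{258559422} \approx -1.3074$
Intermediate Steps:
$A{\left(H,N \right)} = 46$ ($A{\left(H,N \right)} = 40 + 6 = 46$)
$\frac{A{\left(44,109 \right)}}{26389} - \frac{25654}{T} = \frac{46}{26389} - \frac{25654}{19596} = 46 \cdot \frac{1}{26389} - \frac{12827}{9798} = \frac{46}{26389} - \frac{12827}{9798} = - \frac{338040995}{258559422}$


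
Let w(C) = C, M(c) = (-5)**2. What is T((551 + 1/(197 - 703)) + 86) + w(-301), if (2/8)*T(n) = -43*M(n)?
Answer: -4601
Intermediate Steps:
M(c) = 25
T(n) = -4300 (T(n) = 4*(-43*25) = 4*(-1075) = -4300)
T((551 + 1/(197 - 703)) + 86) + w(-301) = -4300 - 301 = -4601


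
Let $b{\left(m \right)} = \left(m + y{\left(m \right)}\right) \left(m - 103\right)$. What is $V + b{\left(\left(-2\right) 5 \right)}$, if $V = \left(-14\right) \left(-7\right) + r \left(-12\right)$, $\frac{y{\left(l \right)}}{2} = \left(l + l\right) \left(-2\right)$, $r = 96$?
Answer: $-8964$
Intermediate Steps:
$y{\left(l \right)} = - 8 l$ ($y{\left(l \right)} = 2 \left(l + l\right) \left(-2\right) = 2 \cdot 2 l \left(-2\right) = 2 \left(- 4 l\right) = - 8 l$)
$b{\left(m \right)} = - 7 m \left(-103 + m\right)$ ($b{\left(m \right)} = \left(m - 8 m\right) \left(m - 103\right) = - 7 m \left(-103 + m\right)$)
$V = -1054$ ($V = \left(-14\right) \left(-7\right) + 96 \left(-12\right) = 98 - 1152 = -1054$)
$V + b{\left(\left(-2\right) 5 \right)} = -1054 + 7 \left(\left(-2\right) 5\right) \left(103 - \left(-2\right) 5\right) = -1054 + 7 \left(-10\right) \left(103 - -10\right) = -1054 + 7 \left(-10\right) \left(103 + 10\right) = -1054 + 7 \left(-10\right) 113 = -1054 - 7910 = -8964$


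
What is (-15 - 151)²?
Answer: 27556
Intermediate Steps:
(-15 - 151)² = (-166)² = 27556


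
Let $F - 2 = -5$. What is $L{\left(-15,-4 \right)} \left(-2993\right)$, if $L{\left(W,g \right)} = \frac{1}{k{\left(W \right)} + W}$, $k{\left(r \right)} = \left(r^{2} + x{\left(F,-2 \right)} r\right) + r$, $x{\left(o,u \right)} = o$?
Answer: $- \frac{2993}{240} \approx -12.471$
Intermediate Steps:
$F = -3$ ($F = 2 - 5 = -3$)
$k{\left(r \right)} = r^{2} - 2 r$ ($k{\left(r \right)} = \left(r^{2} - 3 r\right) + r = r^{2} - 2 r$)
$L{\left(W,g \right)} = \frac{1}{W + W \left(-2 + W\right)}$ ($L{\left(W,g \right)} = \frac{1}{W \left(-2 + W\right) + W} = \frac{1}{W + W \left(-2 + W\right)}$)
$L{\left(-15,-4 \right)} \left(-2993\right) = \frac{1}{\left(-15\right) \left(-1 - 15\right)} \left(-2993\right) = - \frac{1}{15 \left(-16\right)} \left(-2993\right) = \left(- \frac{1}{15}\right) \left(- \frac{1}{16}\right) \left(-2993\right) = \frac{1}{240} \left(-2993\right) = - \frac{2993}{240}$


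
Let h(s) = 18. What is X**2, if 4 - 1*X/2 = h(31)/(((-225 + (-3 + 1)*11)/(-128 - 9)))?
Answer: 8737936/61009 ≈ 143.22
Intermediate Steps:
X = -2956/247 (X = 8 - 36/((-225 + (-3 + 1)*11)/(-128 - 9)) = 8 - 36/((-225 - 2*11)/(-137)) = 8 - 36/((-225 - 22)*(-1/137)) = 8 - 36/((-247*(-1/137))) = 8 - 36/247/137 = 8 - 36*137/247 = 8 - 2*2466/247 = 8 - 4932/247 = -2956/247 ≈ -11.968)
X**2 = (-2956/247)**2 = 8737936/61009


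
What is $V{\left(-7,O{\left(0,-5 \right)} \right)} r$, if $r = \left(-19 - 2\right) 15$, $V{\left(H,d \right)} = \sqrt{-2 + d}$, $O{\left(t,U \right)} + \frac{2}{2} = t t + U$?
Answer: $- 630 i \sqrt{2} \approx - 890.95 i$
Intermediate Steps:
$O{\left(t,U \right)} = -1 + U + t^{2}$ ($O{\left(t,U \right)} = -1 + \left(t t + U\right) = -1 + \left(t^{2} + U\right) = -1 + \left(U + t^{2}\right) = -1 + U + t^{2}$)
$r = -315$ ($r = \left(-21\right) 15 = -315$)
$V{\left(-7,O{\left(0,-5 \right)} \right)} r = \sqrt{-2 - \left(6 + 0\right)} \left(-315\right) = \sqrt{-2 - 6} \left(-315\right) = \sqrt{-8} \left(-315\right) = 2 i \sqrt{2} \left(-315\right) = - 630 i \sqrt{2}$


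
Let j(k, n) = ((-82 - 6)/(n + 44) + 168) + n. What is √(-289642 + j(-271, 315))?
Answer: 3*I*√4140792519/359 ≈ 537.74*I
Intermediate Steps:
j(k, n) = 168 + n - 88/(44 + n) (j(k, n) = (-88/(44 + n) + 168) + n = (168 - 88/(44 + n)) + n = 168 + n - 88/(44 + n))
√(-289642 + j(-271, 315)) = √(-289642 + (7304 + 315² + 212*315)/(44 + 315)) = √(-289642 + (7304 + 99225 + 66780)/359) = √(-289642 + (1/359)*173309) = √(-289642 + 173309/359) = √(-103808169/359) = 3*I*√4140792519/359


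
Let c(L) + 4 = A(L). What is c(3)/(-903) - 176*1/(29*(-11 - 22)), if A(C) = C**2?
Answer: 1557/8729 ≈ 0.17837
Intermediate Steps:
c(L) = -4 + L**2
c(3)/(-903) - 176*1/(29*(-11 - 22)) = (-4 + 3**2)/(-903) - 176*1/(29*(-11 - 22)) = (-4 + 9)*(-1/903) - 176/((-33*29)) = 5*(-1/903) - 176/(-957) = -5/903 - 176*(-1/957) = -5/903 + 16/87 = 1557/8729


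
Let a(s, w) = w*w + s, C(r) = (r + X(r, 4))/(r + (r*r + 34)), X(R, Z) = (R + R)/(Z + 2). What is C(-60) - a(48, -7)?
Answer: -173379/1787 ≈ -97.022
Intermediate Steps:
X(R, Z) = 2*R/(2 + Z) (X(R, Z) = (2*R)/(2 + Z) = 2*R/(2 + Z))
C(r) = 4*r/(3*(34 + r + r²)) (C(r) = (r + 2*r/(2 + 4))/(r + (r*r + 34)) = (r + 2*r/6)/(r + (r² + 34)) = (r + 2*r*(⅙))/(r + (34 + r²)) = (r + r/3)/(34 + r + r²) = (4*r/3)/(34 + r + r²) = 4*r/(3*(34 + r + r²)))
a(s, w) = s + w² (a(s, w) = w² + s = s + w²)
C(-60) - a(48, -7) = (4/3)*(-60)/(34 - 60 + (-60)²) - (48 + (-7)²) = (4/3)*(-60)/(34 - 60 + 3600) - (48 + 49) = (4/3)*(-60)/3574 - 1*97 = (4/3)*(-60)*(1/3574) - 97 = -40/1787 - 97 = -173379/1787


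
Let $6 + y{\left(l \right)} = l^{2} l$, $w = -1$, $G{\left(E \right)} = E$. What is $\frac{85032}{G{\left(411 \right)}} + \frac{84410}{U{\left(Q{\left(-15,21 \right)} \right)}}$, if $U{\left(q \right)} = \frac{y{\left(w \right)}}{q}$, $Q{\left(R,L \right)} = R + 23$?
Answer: $- \frac{92314952}{959} \approx -96262.0$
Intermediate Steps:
$Q{\left(R,L \right)} = 23 + R$
$y{\left(l \right)} = -6 + l^{3}$ ($y{\left(l \right)} = -6 + l^{2} l = -6 + l^{3}$)
$U{\left(q \right)} = - \frac{7}{q}$ ($U{\left(q \right)} = \frac{-6 + \left(-1\right)^{3}}{q} = \frac{-6 - 1}{q} = - \frac{7}{q}$)
$\frac{85032}{G{\left(411 \right)}} + \frac{84410}{U{\left(Q{\left(-15,21 \right)} \right)}} = \frac{85032}{411} + \frac{84410}{\left(-7\right) \frac{1}{23 - 15}} = 85032 \cdot \frac{1}{411} + \frac{84410}{\left(-7\right) \frac{1}{8}} = \frac{28344}{137} + \frac{84410}{\left(-7\right) \frac{1}{8}} = \frac{28344}{137} + \frac{84410}{- \frac{7}{8}} = \frac{28344}{137} + 84410 \left(- \frac{8}{7}\right) = \frac{28344}{137} - \frac{675280}{7} = - \frac{92314952}{959}$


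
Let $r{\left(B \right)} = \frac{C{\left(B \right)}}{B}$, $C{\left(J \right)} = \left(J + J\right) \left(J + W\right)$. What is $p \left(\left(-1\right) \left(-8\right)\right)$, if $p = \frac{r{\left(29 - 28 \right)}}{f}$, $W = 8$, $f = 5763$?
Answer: $\frac{48}{1921} \approx 0.024987$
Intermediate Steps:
$C{\left(J \right)} = 2 J \left(8 + J\right)$ ($C{\left(J \right)} = \left(J + J\right) \left(J + 8\right) = 2 J \left(8 + J\right)$)
$r{\left(B \right)} = 16 + 2 B$ ($r{\left(B \right)} = \frac{2 B \left(8 + B\right)}{B} = 16 + 2 B$)
$p = \frac{6}{1921}$ ($p = \frac{16 + 2 \left(29 - 28\right)}{5763} = \left(16 + 2 \cdot 1\right) \frac{1}{5763} = \left(16 + 2\right) \frac{1}{5763} = 18 \cdot \frac{1}{5763} = \frac{6}{1921} \approx 0.0031234$)
$p \left(\left(-1\right) \left(-8\right)\right) = \frac{6 \left(\left(-1\right) \left(-8\right)\right)}{1921} = \frac{6}{1921} \cdot 8 = \frac{48}{1921}$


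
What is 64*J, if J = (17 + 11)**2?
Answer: 50176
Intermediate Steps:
J = 784 (J = 28**2 = 784)
64*J = 64*784 = 50176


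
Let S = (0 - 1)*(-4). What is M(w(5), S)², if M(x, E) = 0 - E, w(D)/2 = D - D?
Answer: 16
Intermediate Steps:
w(D) = 0 (w(D) = 2*(D - D) = 2*0 = 0)
S = 4 (S = -1*(-4) = 4)
M(x, E) = -E
M(w(5), S)² = (-1*4)² = (-4)² = 16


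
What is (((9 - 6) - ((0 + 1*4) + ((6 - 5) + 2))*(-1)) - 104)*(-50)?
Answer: 4700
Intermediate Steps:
(((9 - 6) - ((0 + 1*4) + ((6 - 5) + 2))*(-1)) - 104)*(-50) = ((3 - ((0 + 4) + (1 + 2))*(-1)) - 104)*(-50) = ((3 - (4 + 3)*(-1)) - 104)*(-50) = ((3 - 7*(-1)) - 104)*(-50) = ((3 - 1*(-7)) - 104)*(-50) = ((3 + 7) - 104)*(-50) = (10 - 104)*(-50) = -94*(-50) = 4700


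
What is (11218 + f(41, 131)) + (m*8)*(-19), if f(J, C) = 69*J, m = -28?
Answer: 18303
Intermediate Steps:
(11218 + f(41, 131)) + (m*8)*(-19) = (11218 + 69*41) - 28*8*(-19) = (11218 + 2829) - 224*(-19) = 14047 + 4256 = 18303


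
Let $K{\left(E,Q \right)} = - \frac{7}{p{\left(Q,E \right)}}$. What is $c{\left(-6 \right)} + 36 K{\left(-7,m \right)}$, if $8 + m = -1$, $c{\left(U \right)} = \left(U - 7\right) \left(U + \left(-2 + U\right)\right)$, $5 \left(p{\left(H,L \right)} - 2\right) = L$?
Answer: $-238$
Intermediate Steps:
$p{\left(H,L \right)} = 2 + \frac{L}{5}$
$c{\left(U \right)} = \left(-7 + U\right) \left(-2 + 2 U\right)$
$m = -9$ ($m = -8 - 1 = -9$)
$K{\left(E,Q \right)} = - \frac{7}{2 + \frac{E}{5}}$
$c{\left(-6 \right)} + 36 K{\left(-7,m \right)} = \left(14 - -96 + 2 \left(-6\right)^{2}\right) + 36 \left(- \frac{35}{10 - 7}\right) = \left(14 + 96 + 2 \cdot 36\right) + 36 \left(- \frac{35}{3}\right) = \left(14 + 96 + 72\right) + 36 \left(\left(-35\right) \frac{1}{3}\right) = 182 + 36 \left(- \frac{35}{3}\right) = 182 - 420 = -238$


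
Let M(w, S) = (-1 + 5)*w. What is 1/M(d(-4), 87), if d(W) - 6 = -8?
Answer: -1/8 ≈ -0.12500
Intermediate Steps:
d(W) = -2 (d(W) = 6 - 8 = -2)
M(w, S) = 4*w
1/M(d(-4), 87) = 1/(4*(-2)) = 1/(-8) = -1/8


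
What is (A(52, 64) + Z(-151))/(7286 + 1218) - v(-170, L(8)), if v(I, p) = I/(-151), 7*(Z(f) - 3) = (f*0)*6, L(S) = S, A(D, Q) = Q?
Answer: -1435563/1284104 ≈ -1.1179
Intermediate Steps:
Z(f) = 3 (Z(f) = 3 + ((f*0)*6)/7 = 3 + (0*6)/7 = 3 + (⅐)*0 = 3 + 0 = 3)
v(I, p) = -I/151 (v(I, p) = I*(-1/151) = -I/151)
(A(52, 64) + Z(-151))/(7286 + 1218) - v(-170, L(8)) = (64 + 3)/(7286 + 1218) - (-1)*(-170)/151 = 67/8504 - 1*170/151 = 67*(1/8504) - 170/151 = 67/8504 - 170/151 = -1435563/1284104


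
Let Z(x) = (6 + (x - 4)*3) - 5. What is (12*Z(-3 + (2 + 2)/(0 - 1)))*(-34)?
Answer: 13056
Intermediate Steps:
Z(x) = -11 + 3*x (Z(x) = (6 + (-4 + x)*3) - 5 = (6 + (-12 + 3*x)) - 5 = (-6 + 3*x) - 5 = -11 + 3*x)
(12*Z(-3 + (2 + 2)/(0 - 1)))*(-34) = (12*(-11 + 3*(-3 + (2 + 2)/(0 - 1))))*(-34) = (12*(-11 + 3*(-3 + 4/(-1))))*(-34) = (12*(-11 + 3*(-3 + 4*(-1))))*(-34) = (12*(-11 + 3*(-3 - 4)))*(-34) = (12*(-11 + 3*(-7)))*(-34) = (12*(-11 - 21))*(-34) = (12*(-32))*(-34) = -384*(-34) = 13056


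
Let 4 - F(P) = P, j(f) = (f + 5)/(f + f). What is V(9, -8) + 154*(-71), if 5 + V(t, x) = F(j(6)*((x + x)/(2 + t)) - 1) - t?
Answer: -32825/3 ≈ -10942.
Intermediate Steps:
j(f) = (5 + f)/(2*f) (j(f) = (5 + f)/((2*f)) = (5 + f)*(1/(2*f)) = (5 + f)/(2*f))
F(P) = 4 - P
V(t, x) = -t - 11*x/(6*(2 + t)) (V(t, x) = -5 + ((4 - (((½)*(5 + 6)/6)*((x + x)/(2 + t)) - 1)) - t) = -5 + ((4 - (((½)*(⅙)*11)*((2*x)/(2 + t)) - 1)) - t) = -5 + ((4 - (11*(2*x/(2 + t))/12 - 1)) - t) = -5 + ((4 - (11*x/(6*(2 + t)) - 1)) - t) = -5 + ((4 - (-1 + 11*x/(6*(2 + t)))) - t) = -5 + ((4 + (1 - 11*x/(6*(2 + t)))) - t) = -5 + ((5 - 11*x/(6*(2 + t))) - t) = -5 + (5 - t - 11*x/(6*(2 + t))) = -t - 11*x/(6*(2 + t)))
V(9, -8) + 154*(-71) = (-1*9² - 2*9 - 11/6*(-8))/(2 + 9) + 154*(-71) = (-1*81 - 18 + 44/3)/11 - 10934 = (-81 - 18 + 44/3)/11 - 10934 = (1/11)*(-253/3) - 10934 = -23/3 - 10934 = -32825/3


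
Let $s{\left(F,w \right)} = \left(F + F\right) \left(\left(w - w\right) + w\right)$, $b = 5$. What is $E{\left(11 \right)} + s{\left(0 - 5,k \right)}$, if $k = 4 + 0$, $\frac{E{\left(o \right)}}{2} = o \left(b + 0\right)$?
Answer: $70$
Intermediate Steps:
$E{\left(o \right)} = 10 o$ ($E{\left(o \right)} = 2 o \left(5 + 0\right) = 2 o 5 = 2 \cdot 5 o = 10 o$)
$k = 4$
$s{\left(F,w \right)} = 2 F w$ ($s{\left(F,w \right)} = 2 F \left(0 + w\right) = 2 F w$)
$E{\left(11 \right)} + s{\left(0 - 5,k \right)} = 10 \cdot 11 + 2 \left(0 - 5\right) 4 = 110 + 2 \left(-5\right) 4 = 110 - 40 = 70$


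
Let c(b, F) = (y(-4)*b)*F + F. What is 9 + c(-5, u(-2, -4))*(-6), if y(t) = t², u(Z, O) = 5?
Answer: 2379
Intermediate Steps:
c(b, F) = F + 16*F*b (c(b, F) = ((-4)²*b)*F + F = (16*b)*F + F = 16*F*b + F = F + 16*F*b)
9 + c(-5, u(-2, -4))*(-6) = 9 + (5*(1 + 16*(-5)))*(-6) = 9 + (5*(1 - 80))*(-6) = 9 + (5*(-79))*(-6) = 9 - 395*(-6) = 9 + 2370 = 2379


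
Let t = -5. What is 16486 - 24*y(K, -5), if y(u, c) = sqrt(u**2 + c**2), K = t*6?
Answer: 16486 - 120*sqrt(37) ≈ 15756.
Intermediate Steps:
K = -30 (K = -5*6 = -30)
y(u, c) = sqrt(c**2 + u**2)
16486 - 24*y(K, -5) = 16486 - 24*sqrt((-5)**2 + (-30)**2) = 16486 - 24*sqrt(25 + 900) = 16486 - 24*sqrt(925) = 16486 - 24*5*sqrt(37) = 16486 - 120*sqrt(37)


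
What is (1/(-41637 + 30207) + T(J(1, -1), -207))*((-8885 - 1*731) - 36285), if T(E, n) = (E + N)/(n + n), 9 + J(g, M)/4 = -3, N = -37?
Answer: -412741792/43815 ≈ -9420.1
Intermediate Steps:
J(g, M) = -48 (J(g, M) = -36 + 4*(-3) = -36 - 12 = -48)
T(E, n) = (-37 + E)/(2*n) (T(E, n) = (E - 37)/(n + n) = (-37 + E)/((2*n)) = (-37 + E)*(1/(2*n)) = (-37 + E)/(2*n))
(1/(-41637 + 30207) + T(J(1, -1), -207))*((-8885 - 1*731) - 36285) = (1/(-41637 + 30207) + (½)*(-37 - 48)/(-207))*((-8885 - 1*731) - 36285) = (1/(-11430) + (½)*(-1/207)*(-85))*((-8885 - 731) - 36285) = (-1/11430 + 85/414)*(-9616 - 36285) = (8992/43815)*(-45901) = -412741792/43815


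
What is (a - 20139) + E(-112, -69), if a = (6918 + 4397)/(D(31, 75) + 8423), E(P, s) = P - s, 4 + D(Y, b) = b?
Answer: -5529503/274 ≈ -20181.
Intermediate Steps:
D(Y, b) = -4 + b
a = 365/274 (a = (6918 + 4397)/((-4 + 75) + 8423) = 11315/(71 + 8423) = 11315/8494 = 11315*(1/8494) = 365/274 ≈ 1.3321)
(a - 20139) + E(-112, -69) = (365/274 - 20139) + (-112 - 1*(-69)) = -5517721/274 + (-112 + 69) = -5517721/274 - 43 = -5529503/274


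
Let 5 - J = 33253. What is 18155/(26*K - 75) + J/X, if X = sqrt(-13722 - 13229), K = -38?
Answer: -18155/1063 + 33248*I*sqrt(26951)/26951 ≈ -17.079 + 202.52*I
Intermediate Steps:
X = I*sqrt(26951) (X = sqrt(-26951) = I*sqrt(26951) ≈ 164.17*I)
J = -33248 (J = 5 - 1*33253 = 5 - 33253 = -33248)
18155/(26*K - 75) + J/X = 18155/(26*(-38) - 75) - 33248*(-I*sqrt(26951)/26951) = 18155/(-988 - 75) - (-33248)*I*sqrt(26951)/26951 = 18155/(-1063) + 33248*I*sqrt(26951)/26951 = 18155*(-1/1063) + 33248*I*sqrt(26951)/26951 = -18155/1063 + 33248*I*sqrt(26951)/26951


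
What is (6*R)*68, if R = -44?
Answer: -17952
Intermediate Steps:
(6*R)*68 = (6*(-44))*68 = -264*68 = -17952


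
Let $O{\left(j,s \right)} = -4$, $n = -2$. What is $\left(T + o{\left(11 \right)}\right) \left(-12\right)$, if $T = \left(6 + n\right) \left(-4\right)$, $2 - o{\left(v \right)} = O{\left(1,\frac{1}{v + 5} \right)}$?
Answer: $120$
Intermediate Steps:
$o{\left(v \right)} = 6$ ($o{\left(v \right)} = 2 - -4 = 2 + 4 = 6$)
$T = -16$ ($T = \left(6 - 2\right) \left(-4\right) = 4 \left(-4\right) = -16$)
$\left(T + o{\left(11 \right)}\right) \left(-12\right) = \left(-16 + 6\right) \left(-12\right) = \left(-10\right) \left(-12\right) = 120$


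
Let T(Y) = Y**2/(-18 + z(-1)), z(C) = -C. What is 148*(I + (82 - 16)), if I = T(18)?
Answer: 118104/17 ≈ 6947.3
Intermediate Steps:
T(Y) = -Y**2/17 (T(Y) = Y**2/(-18 - 1*(-1)) = Y**2/(-18 + 1) = Y**2/(-17) = -Y**2/17)
I = -324/17 (I = -1/17*18**2 = -1/17*324 = -324/17 ≈ -19.059)
148*(I + (82 - 16)) = 148*(-324/17 + (82 - 16)) = 148*(-324/17 + 66) = 148*(798/17) = 118104/17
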